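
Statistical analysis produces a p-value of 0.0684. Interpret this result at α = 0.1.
Since p = 0.0684 < α = 0.1, reject H₀.
There is sufficient evidence to reject the null hypothesis; the result is statistically significant at the 0.1 level.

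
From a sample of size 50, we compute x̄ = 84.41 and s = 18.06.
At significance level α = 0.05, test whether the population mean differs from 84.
One-sample t-test:
H₀: μ = 84
H₁: μ ≠ 84
df = n - 1 = 49
t = (x̄ - μ₀) / (s/√n) = (84.41 - 84) / (18.06/√50) = 0.161
p-value = 0.8731

Since p-value > α = 0.05, we fail to reject H₀.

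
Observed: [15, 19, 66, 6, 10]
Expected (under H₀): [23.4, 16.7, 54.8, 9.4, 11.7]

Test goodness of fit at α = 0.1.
Chi-square goodness of fit test:
H₀: observed counts match expected distribution
H₁: observed counts differ from expected distribution
df = k - 1 = 4
χ² = Σ(O - E)²/E
   = (15 - 23.4)²/23.4 + (19 - 16.7)²/16.7 + (66 - 54.8)²/54.8 + (6 - 9.4)²/9.4 + (10 - 11.7)²/11.7
   = 3.015 + 0.317 + 2.289 + 1.230 + 0.247
   = 7.10
p-value = 0.1308

Since p-value > α = 0.1, we fail to reject H₀.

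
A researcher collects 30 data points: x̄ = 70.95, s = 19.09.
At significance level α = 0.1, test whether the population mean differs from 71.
One-sample t-test:
H₀: μ = 71
H₁: μ ≠ 71
df = n - 1 = 29
t = (x̄ - μ₀) / (s/√n) = (70.95 - 71) / (19.09/√30) = -0.014
p-value = 0.9887

Since p-value > α = 0.1, we fail to reject H₀.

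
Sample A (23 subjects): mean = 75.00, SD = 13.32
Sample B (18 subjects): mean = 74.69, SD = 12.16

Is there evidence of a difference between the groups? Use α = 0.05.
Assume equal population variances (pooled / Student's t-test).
Student's two-sample t-test (equal variances):
H₀: μ₁ = μ₂
H₁: μ₁ ≠ μ₂
df = n₁ + n₂ - 2 = 39
Pooled variance s_p² = [(n₁-1)s₁² + (n₂-1)s₂²] / (n₁ + n₂ - 2) = [(22)(13.32²) + (17)(12.16²)] / 39 = 164.5387
SE = √(s_p²(1/n₁ + 1/n₂)) = √(164.5387 × (1/23 + 1/18)) = 4.0367
t = (x̄₁ - x̄₂) / SE = (75.00 - 74.69) / 4.0367 = 0.31 / 4.0367 = 0.077
p-value = 0.9392

Since p-value > α = 0.05, we fail to reject H₀.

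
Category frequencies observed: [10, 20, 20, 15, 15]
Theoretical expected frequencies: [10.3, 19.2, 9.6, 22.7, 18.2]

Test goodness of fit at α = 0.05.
Chi-square goodness of fit test:
H₀: observed counts match expected distribution
H₁: observed counts differ from expected distribution
df = k - 1 = 4
χ² = Σ(O - E)²/E
   = (10 - 10.3)²/10.3 + (20 - 19.2)²/19.2 + (20 - 9.6)²/9.6 + (15 - 22.7)²/22.7 + (15 - 18.2)²/18.2
   = 0.009 + 0.033 + 11.267 + 2.612 + 0.563
   = 14.48
p-value = 0.0059

Since p-value < α = 0.05, we reject H₀.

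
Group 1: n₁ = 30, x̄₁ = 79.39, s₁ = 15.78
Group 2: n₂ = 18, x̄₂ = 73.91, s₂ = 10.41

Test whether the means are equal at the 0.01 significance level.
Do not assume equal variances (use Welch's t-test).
Welch's two-sample t-test:
H₀: μ₁ = μ₂
H₁: μ₁ ≠ μ₂
s₁²/n₁ = 15.78²/30 = 8.3003,  s₂²/n₂ = 10.41²/18 = 6.0205
SE = √(s₁²/n₁ + s₂²/n₂) = √(8.3003 + 6.0205) = 3.7843
df (Welch-Satterthwaite) = (s₁²/n₁ + s₂²/n₂)² / [(s₁²/n₁)²/(n₁-1) + (s₂²/n₂)²/(n₂-1)] ≈ 45.50
t = (x̄₁ - x̄₂) / SE = (79.39 - 73.91) / 3.7843 = 5.48 / 3.7843 = 1.448
p-value = 0.1544

Since p-value > α = 0.01, we fail to reject H₀.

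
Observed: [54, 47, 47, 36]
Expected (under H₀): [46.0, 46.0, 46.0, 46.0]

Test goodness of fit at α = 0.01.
Chi-square goodness of fit test:
H₀: observed counts match expected distribution
H₁: observed counts differ from expected distribution
df = k - 1 = 3
χ² = Σ(O - E)²/E
   = (54 - 46.0)²/46.0 + (47 - 46.0)²/46.0 + (47 - 46.0)²/46.0 + (36 - 46.0)²/46.0
   = 1.391 + 0.022 + 0.022 + 2.174
   = 3.61
p-value = 0.3069

Since p-value > α = 0.01, we fail to reject H₀.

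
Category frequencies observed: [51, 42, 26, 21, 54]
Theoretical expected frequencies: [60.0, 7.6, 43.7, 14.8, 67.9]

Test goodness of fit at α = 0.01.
Chi-square goodness of fit test:
H₀: observed counts match expected distribution
H₁: observed counts differ from expected distribution
df = k - 1 = 4
χ² = Σ(O - E)²/E
   = (51 - 60.0)²/60.0 + (42 - 7.6)²/7.6 + (26 - 43.7)²/43.7 + (21 - 14.8)²/14.8 + (54 - 67.9)²/67.9
   = 1.350 + 155.705 + 7.169 + 2.597 + 2.846
   = 169.67
p-value < 0.0001

Since p-value < α = 0.01, we reject H₀.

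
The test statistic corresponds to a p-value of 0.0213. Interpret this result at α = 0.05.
Since p = 0.0213 < α = 0.05, reject H₀.
There is sufficient evidence to reject the null hypothesis; the result is statistically significant at the 0.05 level.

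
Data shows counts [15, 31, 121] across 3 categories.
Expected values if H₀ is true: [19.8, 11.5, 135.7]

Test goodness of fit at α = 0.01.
Chi-square goodness of fit test:
H₀: observed counts match expected distribution
H₁: observed counts differ from expected distribution
df = k - 1 = 2
χ² = Σ(O - E)²/E
   = (15 - 19.8)²/19.8 + (31 - 11.5)²/11.5 + (121 - 135.7)²/135.7
   = 1.164 + 33.065 + 1.592
   = 35.82
p-value < 0.0001

Since p-value < α = 0.01, we reject H₀.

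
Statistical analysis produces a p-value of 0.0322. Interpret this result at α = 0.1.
Since p = 0.0322 < α = 0.1, reject H₀.
There is sufficient evidence to reject the null hypothesis; the result is statistically significant at the 0.1 level.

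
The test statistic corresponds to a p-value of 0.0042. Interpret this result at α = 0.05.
Since p = 0.0042 < α = 0.05, reject H₀.
There is sufficient evidence to reject the null hypothesis; the result is statistically significant at the 0.05 level.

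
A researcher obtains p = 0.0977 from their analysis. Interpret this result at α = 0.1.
Since p = 0.0977 < α = 0.1, reject H₀.
There is sufficient evidence to reject the null hypothesis; the result is statistically significant at the 0.1 level.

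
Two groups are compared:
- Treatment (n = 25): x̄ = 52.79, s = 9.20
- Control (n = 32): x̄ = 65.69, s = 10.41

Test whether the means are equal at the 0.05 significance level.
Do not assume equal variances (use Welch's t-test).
Welch's two-sample t-test:
H₀: μ₁ = μ₂
H₁: μ₁ ≠ μ₂
s₁²/n₁ = 9.20²/25 = 3.3856,  s₂²/n₂ = 10.41²/32 = 3.3865
SE = √(s₁²/n₁ + s₂²/n₂) = √(3.3856 + 3.3865) = 2.6023
df (Welch-Satterthwaite) = (s₁²/n₁ + s₂²/n₂)² / [(s₁²/n₁)²/(n₁-1) + (s₂²/n₂)²/(n₂-1)] ≈ 54.11
t = (x̄₁ - x̄₂) / SE = (52.79 - 65.69) / 2.6023 = -12.90 / 2.6023 = -4.957
p-value < 0.0001

Since p-value < α = 0.05, we reject H₀.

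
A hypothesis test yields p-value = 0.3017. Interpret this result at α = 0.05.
Since p = 0.3017 > α = 0.05, fail to reject H₀.
There is insufficient evidence to reject the null hypothesis; the result is not statistically significant at the 0.05 level.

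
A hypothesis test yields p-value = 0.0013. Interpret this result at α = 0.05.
Since p = 0.0013 < α = 0.05, reject H₀.
There is sufficient evidence to reject the null hypothesis; the result is statistically significant at the 0.05 level.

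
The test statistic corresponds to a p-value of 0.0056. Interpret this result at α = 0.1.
Since p = 0.0056 < α = 0.1, reject H₀.
There is sufficient evidence to reject the null hypothesis; the result is statistically significant at the 0.1 level.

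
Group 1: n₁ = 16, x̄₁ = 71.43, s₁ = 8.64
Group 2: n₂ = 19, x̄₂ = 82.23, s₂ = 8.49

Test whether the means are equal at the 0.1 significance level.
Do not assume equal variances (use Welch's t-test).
Welch's two-sample t-test:
H₀: μ₁ = μ₂
H₁: μ₁ ≠ μ₂
s₁²/n₁ = 8.64²/16 = 4.6656,  s₂²/n₂ = 8.49²/19 = 3.7937
SE = √(s₁²/n₁ + s₂²/n₂) = √(4.6656 + 3.7937) = 2.9085
df (Welch-Satterthwaite) = (s₁²/n₁ + s₂²/n₂)² / [(s₁²/n₁)²/(n₁-1) + (s₂²/n₂)²/(n₂-1)] ≈ 31.79
t = (x̄₁ - x̄₂) / SE = (71.43 - 82.23) / 2.9085 = -10.80 / 2.9085 = -3.713
p-value = 0.0008

Since p-value < α = 0.1, we reject H₀.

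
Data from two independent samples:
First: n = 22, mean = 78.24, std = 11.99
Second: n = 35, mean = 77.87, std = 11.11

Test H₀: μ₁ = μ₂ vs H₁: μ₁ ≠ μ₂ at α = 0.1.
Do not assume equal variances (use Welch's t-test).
Welch's two-sample t-test:
H₀: μ₁ = μ₂
H₁: μ₁ ≠ μ₂
s₁²/n₁ = 11.99²/22 = 6.5345,  s₂²/n₂ = 11.11²/35 = 3.5266
SE = √(s₁²/n₁ + s₂²/n₂) = √(6.5345 + 3.5266) = 3.1719
df (Welch-Satterthwaite) = (s₁²/n₁ + s₂²/n₂)² / [(s₁²/n₁)²/(n₁-1) + (s₂²/n₂)²/(n₂-1)] ≈ 42.19
t = (x̄₁ - x̄₂) / SE = (78.24 - 77.87) / 3.1719 = 0.37 / 3.1719 = 0.117
p-value = 0.9077

Since p-value > α = 0.1, we fail to reject H₀.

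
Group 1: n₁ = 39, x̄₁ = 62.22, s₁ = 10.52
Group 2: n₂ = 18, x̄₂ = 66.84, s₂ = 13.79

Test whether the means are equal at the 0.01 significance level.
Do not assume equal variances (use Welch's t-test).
Welch's two-sample t-test:
H₀: μ₁ = μ₂
H₁: μ₁ ≠ μ₂
s₁²/n₁ = 10.52²/39 = 2.8377,  s₂²/n₂ = 13.79²/18 = 10.5647
SE = √(s₁²/n₁ + s₂²/n₂) = √(2.8377 + 10.5647) = 3.6609
df (Welch-Satterthwaite) = (s₁²/n₁ + s₂²/n₂)² / [(s₁²/n₁)²/(n₁-1) + (s₂²/n₂)²/(n₂-1)] ≈ 26.50
t = (x̄₁ - x̄₂) / SE = (62.22 - 66.84) / 3.6609 = -4.62 / 3.6609 = -1.262
p-value = 0.2180

Since p-value > α = 0.01, we fail to reject H₀.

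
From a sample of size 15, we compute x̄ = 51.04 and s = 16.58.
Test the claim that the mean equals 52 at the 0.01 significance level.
One-sample t-test:
H₀: μ = 52
H₁: μ ≠ 52
df = n - 1 = 14
t = (x̄ - μ₀) / (s/√n) = (51.04 - 52) / (16.58/√15) = -0.224
p-value = 0.8258

Since p-value > α = 0.01, we fail to reject H₀.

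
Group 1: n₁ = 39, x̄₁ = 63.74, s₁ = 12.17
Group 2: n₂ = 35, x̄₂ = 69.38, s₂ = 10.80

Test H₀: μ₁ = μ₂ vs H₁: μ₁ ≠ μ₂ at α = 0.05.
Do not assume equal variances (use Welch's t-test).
Welch's two-sample t-test:
H₀: μ₁ = μ₂
H₁: μ₁ ≠ μ₂
s₁²/n₁ = 12.17²/39 = 3.7977,  s₂²/n₂ = 10.80²/35 = 3.3326
SE = √(s₁²/n₁ + s₂²/n₂) = √(3.7977 + 3.3326) = 2.6703
df (Welch-Satterthwaite) = (s₁²/n₁ + s₂²/n₂)² / [(s₁²/n₁)²/(n₁-1) + (s₂²/n₂)²/(n₂-1)] ≈ 71.99
t = (x̄₁ - x̄₂) / SE = (63.74 - 69.38) / 2.6703 = -5.64 / 2.6703 = -2.112
p-value = 0.0381

Since p-value < α = 0.05, we reject H₀.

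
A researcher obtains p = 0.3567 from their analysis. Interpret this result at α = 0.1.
Since p = 0.3567 > α = 0.1, fail to reject H₀.
There is insufficient evidence to reject the null hypothesis; the result is not statistically significant at the 0.1 level.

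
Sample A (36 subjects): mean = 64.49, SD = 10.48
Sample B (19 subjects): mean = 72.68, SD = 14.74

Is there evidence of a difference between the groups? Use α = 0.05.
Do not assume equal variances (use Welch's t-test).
Welch's two-sample t-test:
H₀: μ₁ = μ₂
H₁: μ₁ ≠ μ₂
s₁²/n₁ = 10.48²/36 = 3.0508,  s₂²/n₂ = 14.74²/19 = 11.4351
SE = √(s₁²/n₁ + s₂²/n₂) = √(3.0508 + 11.4351) = 3.8060
df (Welch-Satterthwaite) = (s₁²/n₁ + s₂²/n₂)² / [(s₁²/n₁)²/(n₁-1) + (s₂²/n₂)²/(n₂-1)] ≈ 27.87
t = (x̄₁ - x̄₂) / SE = (64.49 - 72.68) / 3.8060 = -8.19 / 3.8060 = -2.152
p-value = 0.0402

Since p-value < α = 0.05, we reject H₀.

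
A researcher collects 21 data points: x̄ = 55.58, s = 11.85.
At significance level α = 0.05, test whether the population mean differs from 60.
One-sample t-test:
H₀: μ = 60
H₁: μ ≠ 60
df = n - 1 = 20
t = (x̄ - μ₀) / (s/√n) = (55.58 - 60) / (11.85/√21) = -1.709
p-value = 0.1029

Since p-value > α = 0.05, we fail to reject H₀.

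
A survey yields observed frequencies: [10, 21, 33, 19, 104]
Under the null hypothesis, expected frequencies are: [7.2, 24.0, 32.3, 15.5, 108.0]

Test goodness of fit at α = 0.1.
Chi-square goodness of fit test:
H₀: observed counts match expected distribution
H₁: observed counts differ from expected distribution
df = k - 1 = 4
χ² = Σ(O - E)²/E
   = (10 - 7.2)²/7.2 + (21 - 24.0)²/24.0 + (33 - 32.3)²/32.3 + (19 - 15.5)²/15.5 + (104 - 108.0)²/108.0
   = 1.089 + 0.375 + 0.015 + 0.790 + 0.148
   = 2.42
p-value = 0.6595

Since p-value > α = 0.1, we fail to reject H₀.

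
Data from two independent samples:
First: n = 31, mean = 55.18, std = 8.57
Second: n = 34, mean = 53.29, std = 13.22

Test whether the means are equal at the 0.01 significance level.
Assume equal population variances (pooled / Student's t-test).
Student's two-sample t-test (equal variances):
H₀: μ₁ = μ₂
H₁: μ₁ ≠ μ₂
df = n₁ + n₂ - 2 = 63
Pooled variance s_p² = [(n₁-1)s₁² + (n₂-1)s₂²] / (n₁ + n₂ - 2) = [(30)(8.57²) + (33)(13.22²)] / 63 = 126.5191
SE = √(s_p²(1/n₁ + 1/n₂)) = √(126.5191 × (1/31 + 1/34)) = 2.7933
t = (x̄₁ - x̄₂) / SE = (55.18 - 53.29) / 2.7933 = 1.89 / 2.7933 = 0.677
p-value = 0.5011

Since p-value > α = 0.01, we fail to reject H₀.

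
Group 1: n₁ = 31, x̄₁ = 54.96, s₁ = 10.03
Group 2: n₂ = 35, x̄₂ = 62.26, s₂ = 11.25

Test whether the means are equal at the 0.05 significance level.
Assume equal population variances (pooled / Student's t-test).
Student's two-sample t-test (equal variances):
H₀: μ₁ = μ₂
H₁: μ₁ ≠ μ₂
df = n₁ + n₂ - 2 = 64
Pooled variance s_p² = [(n₁-1)s₁² + (n₂-1)s₂²] / (n₁ + n₂ - 2) = [(30)(10.03²) + (34)(11.25²)] / 64 = 114.3930
SE = √(s_p²(1/n₁ + 1/n₂)) = √(114.3930 × (1/31 + 1/35)) = 2.6379
t = (x̄₁ - x̄₂) / SE = (54.96 - 62.26) / 2.6379 = -7.30 / 2.6379 = -2.767
p-value = 0.0074

Since p-value < α = 0.05, we reject H₀.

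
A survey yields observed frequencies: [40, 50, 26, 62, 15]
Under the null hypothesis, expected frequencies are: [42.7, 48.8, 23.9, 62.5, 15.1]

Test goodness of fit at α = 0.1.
Chi-square goodness of fit test:
H₀: observed counts match expected distribution
H₁: observed counts differ from expected distribution
df = k - 1 = 4
χ² = Σ(O - E)²/E
   = (40 - 42.7)²/42.7 + (50 - 48.8)²/48.8 + (26 - 23.9)²/23.9 + (62 - 62.5)²/62.5 + (15 - 15.1)²/15.1
   = 0.171 + 0.030 + 0.185 + 0.004 + 0.001
   = 0.39
p-value = 0.9833

Since p-value > α = 0.1, we fail to reject H₀.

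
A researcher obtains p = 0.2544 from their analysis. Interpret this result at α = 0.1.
Since p = 0.2544 > α = 0.1, fail to reject H₀.
There is insufficient evidence to reject the null hypothesis; the result is not statistically significant at the 0.1 level.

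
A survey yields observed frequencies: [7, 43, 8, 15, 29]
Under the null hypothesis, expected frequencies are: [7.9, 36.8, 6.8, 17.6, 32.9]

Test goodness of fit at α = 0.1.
Chi-square goodness of fit test:
H₀: observed counts match expected distribution
H₁: observed counts differ from expected distribution
df = k - 1 = 4
χ² = Σ(O - E)²/E
   = (7 - 7.9)²/7.9 + (43 - 36.8)²/36.8 + (8 - 6.8)²/6.8 + (15 - 17.6)²/17.6 + (29 - 32.9)²/32.9
   = 0.103 + 1.045 + 0.212 + 0.384 + 0.462
   = 2.21
p-value = 0.6981

Since p-value > α = 0.1, we fail to reject H₀.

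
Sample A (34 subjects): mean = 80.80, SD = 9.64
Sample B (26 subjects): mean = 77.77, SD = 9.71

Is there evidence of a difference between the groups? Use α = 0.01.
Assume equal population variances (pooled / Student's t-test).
Student's two-sample t-test (equal variances):
H₀: μ₁ = μ₂
H₁: μ₁ ≠ μ₂
df = n₁ + n₂ - 2 = 58
Pooled variance s_p² = [(n₁-1)s₁² + (n₂-1)s₂²] / (n₁ + n₂ - 2) = [(33)(9.64²) + (25)(9.71²)] / 58 = 93.5134
SE = √(s_p²(1/n₁ + 1/n₂)) = √(93.5134 × (1/34 + 1/26)) = 2.5193
t = (x̄₁ - x̄₂) / SE = (80.80 - 77.77) / 2.5193 = 3.03 / 2.5193 = 1.203
p-value = 0.2340

Since p-value > α = 0.01, we fail to reject H₀.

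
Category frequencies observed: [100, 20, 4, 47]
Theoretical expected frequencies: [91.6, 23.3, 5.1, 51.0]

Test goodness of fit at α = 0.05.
Chi-square goodness of fit test:
H₀: observed counts match expected distribution
H₁: observed counts differ from expected distribution
df = k - 1 = 3
χ² = Σ(O - E)²/E
   = (100 - 91.6)²/91.6 + (20 - 23.3)²/23.3 + (4 - 5.1)²/5.1 + (47 - 51.0)²/51.0
   = 0.770 + 0.467 + 0.237 + 0.314
   = 1.79
p-value = 0.6174

Since p-value > α = 0.05, we fail to reject H₀.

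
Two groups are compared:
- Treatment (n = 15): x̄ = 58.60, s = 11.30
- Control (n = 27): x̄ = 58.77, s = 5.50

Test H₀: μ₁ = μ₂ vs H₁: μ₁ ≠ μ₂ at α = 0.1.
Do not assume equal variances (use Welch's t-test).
Welch's two-sample t-test:
H₀: μ₁ = μ₂
H₁: μ₁ ≠ μ₂
s₁²/n₁ = 11.30²/15 = 8.5127,  s₂²/n₂ = 5.50²/27 = 1.1204
SE = √(s₁²/n₁ + s₂²/n₂) = √(8.5127 + 1.1204) = 3.1037
df (Welch-Satterthwaite) = (s₁²/n₁ + s₂²/n₂)² / [(s₁²/n₁)²/(n₁-1) + (s₂²/n₂)²/(n₂-1)] ≈ 17.76
t = (x̄₁ - x̄₂) / SE = (58.60 - 58.77) / 3.1037 = -0.17 / 3.1037 = -0.055
p-value = 0.9569

Since p-value > α = 0.1, we fail to reject H₀.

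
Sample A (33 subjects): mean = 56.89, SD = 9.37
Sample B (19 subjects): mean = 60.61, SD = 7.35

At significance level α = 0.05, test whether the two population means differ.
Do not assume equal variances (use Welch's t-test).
Welch's two-sample t-test:
H₀: μ₁ = μ₂
H₁: μ₁ ≠ μ₂
s₁²/n₁ = 9.37²/33 = 2.6605,  s₂²/n₂ = 7.35²/19 = 2.8433
SE = √(s₁²/n₁ + s₂²/n₂) = √(2.6605 + 2.8433) = 2.3460
df (Welch-Satterthwaite) = (s₁²/n₁ + s₂²/n₂)² / [(s₁²/n₁)²/(n₁-1) + (s₂²/n₂)²/(n₂-1)] ≈ 45.19
t = (x̄₁ - x̄₂) / SE = (56.89 - 60.61) / 2.3460 = -3.72 / 2.3460 = -1.586
p-value = 0.1198

Since p-value > α = 0.05, we fail to reject H₀.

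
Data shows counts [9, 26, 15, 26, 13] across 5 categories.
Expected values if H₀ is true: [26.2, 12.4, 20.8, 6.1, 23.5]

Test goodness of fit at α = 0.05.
Chi-square goodness of fit test:
H₀: observed counts match expected distribution
H₁: observed counts differ from expected distribution
df = k - 1 = 4
χ² = Σ(O - E)²/E
   = (9 - 26.2)²/26.2 + (26 - 12.4)²/12.4 + (15 - 20.8)²/20.8 + (26 - 6.1)²/6.1 + (13 - 23.5)²/23.5
   = 11.292 + 14.916 + 1.617 + 64.920 + 4.691
   = 97.44
p-value < 0.0001

Since p-value < α = 0.05, we reject H₀.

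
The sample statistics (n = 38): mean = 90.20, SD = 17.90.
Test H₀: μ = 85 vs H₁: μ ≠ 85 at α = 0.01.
One-sample t-test:
H₀: μ = 85
H₁: μ ≠ 85
df = n - 1 = 37
t = (x̄ - μ₀) / (s/√n) = (90.20 - 85) / (17.90/√38) = 1.791
p-value = 0.0815

Since p-value > α = 0.01, we fail to reject H₀.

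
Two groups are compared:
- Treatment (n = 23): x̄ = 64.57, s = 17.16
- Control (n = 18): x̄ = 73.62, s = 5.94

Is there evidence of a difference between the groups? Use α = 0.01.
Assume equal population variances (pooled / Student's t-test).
Student's two-sample t-test (equal variances):
H₀: μ₁ = μ₂
H₁: μ₁ ≠ μ₂
df = n₁ + n₂ - 2 = 39
Pooled variance s_p² = [(n₁-1)s₁² + (n₂-1)s₂²] / (n₁ + n₂ - 2) = [(22)(17.16²) + (17)(5.94²)] / 39 = 181.4888
SE = √(s_p²(1/n₁ + 1/n₂)) = √(181.4888 × (1/23 + 1/18)) = 4.2395
t = (x̄₁ - x̄₂) / SE = (64.57 - 73.62) / 4.2395 = -9.05 / 4.2395 = -2.135
p-value = 0.0391

Since p-value > α = 0.01, we fail to reject H₀.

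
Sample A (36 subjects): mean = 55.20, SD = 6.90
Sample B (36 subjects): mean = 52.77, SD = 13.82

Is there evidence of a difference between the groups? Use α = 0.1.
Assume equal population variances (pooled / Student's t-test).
Student's two-sample t-test (equal variances):
H₀: μ₁ = μ₂
H₁: μ₁ ≠ μ₂
df = n₁ + n₂ - 2 = 70
Pooled variance s_p² = [(n₁-1)s₁² + (n₂-1)s₂²] / (n₁ + n₂ - 2) = [(35)(6.90²) + (35)(13.82²)] / 70 = 119.3012
SE = √(s_p²(1/n₁ + 1/n₂)) = √(119.3012 × (1/36 + 1/36)) = 2.5745
t = (x̄₁ - x̄₂) / SE = (55.20 - 52.77) / 2.5745 = 2.43 / 2.5745 = 0.944
p-value = 0.3485

Since p-value > α = 0.1, we fail to reject H₀.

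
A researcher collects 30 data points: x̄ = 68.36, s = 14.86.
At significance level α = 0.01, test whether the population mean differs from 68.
One-sample t-test:
H₀: μ = 68
H₁: μ ≠ 68
df = n - 1 = 29
t = (x̄ - μ₀) / (s/√n) = (68.36 - 68) / (14.86/√30) = 0.133
p-value = 0.8954

Since p-value > α = 0.01, we fail to reject H₀.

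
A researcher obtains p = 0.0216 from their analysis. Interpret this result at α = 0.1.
Since p = 0.0216 < α = 0.1, reject H₀.
There is sufficient evidence to reject the null hypothesis; the result is statistically significant at the 0.1 level.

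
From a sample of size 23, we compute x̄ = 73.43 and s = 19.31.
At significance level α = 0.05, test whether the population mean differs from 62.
One-sample t-test:
H₀: μ = 62
H₁: μ ≠ 62
df = n - 1 = 22
t = (x̄ - μ₀) / (s/√n) = (73.43 - 62) / (19.31/√23) = 2.839
p-value = 0.0096

Since p-value < α = 0.05, we reject H₀.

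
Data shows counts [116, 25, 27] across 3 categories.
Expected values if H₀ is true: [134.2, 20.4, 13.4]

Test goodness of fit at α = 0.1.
Chi-square goodness of fit test:
H₀: observed counts match expected distribution
H₁: observed counts differ from expected distribution
df = k - 1 = 2
χ² = Σ(O - E)²/E
   = (116 - 134.2)²/134.2 + (25 - 20.4)²/20.4 + (27 - 13.4)²/13.4
   = 2.468 + 1.037 + 13.803
   = 17.31
p-value = 0.0002

Since p-value < α = 0.1, we reject H₀.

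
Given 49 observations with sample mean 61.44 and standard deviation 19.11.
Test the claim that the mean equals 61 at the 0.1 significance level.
One-sample t-test:
H₀: μ = 61
H₁: μ ≠ 61
df = n - 1 = 48
t = (x̄ - μ₀) / (s/√n) = (61.44 - 61) / (19.11/√49) = 0.161
p-value = 0.8726

Since p-value > α = 0.1, we fail to reject H₀.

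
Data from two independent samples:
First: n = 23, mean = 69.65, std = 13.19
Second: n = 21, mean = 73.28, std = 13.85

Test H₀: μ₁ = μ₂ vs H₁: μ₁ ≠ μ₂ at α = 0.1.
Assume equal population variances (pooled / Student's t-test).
Student's two-sample t-test (equal variances):
H₀: μ₁ = μ₂
H₁: μ₁ ≠ μ₂
df = n₁ + n₂ - 2 = 42
Pooled variance s_p² = [(n₁-1)s₁² + (n₂-1)s₂²] / (n₁ + n₂ - 2) = [(22)(13.19²) + (20)(13.85²)] / 42 = 182.4744
SE = √(s_p²(1/n₁ + 1/n₂)) = √(182.4744 × (1/23 + 1/21)) = 4.0771
t = (x̄₁ - x̄₂) / SE = (69.65 - 73.28) / 4.0771 = -3.63 / 4.0771 = -0.890
p-value = 0.3784

Since p-value > α = 0.1, we fail to reject H₀.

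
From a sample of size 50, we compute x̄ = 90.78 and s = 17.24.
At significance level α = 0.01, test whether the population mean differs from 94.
One-sample t-test:
H₀: μ = 94
H₁: μ ≠ 94
df = n - 1 = 49
t = (x̄ - μ₀) / (s/√n) = (90.78 - 94) / (17.24/√50) = -1.321
p-value = 0.1927

Since p-value > α = 0.01, we fail to reject H₀.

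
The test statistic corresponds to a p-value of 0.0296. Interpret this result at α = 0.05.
Since p = 0.0296 < α = 0.05, reject H₀.
There is sufficient evidence to reject the null hypothesis; the result is statistically significant at the 0.05 level.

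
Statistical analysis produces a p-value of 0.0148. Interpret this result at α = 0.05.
Since p = 0.0148 < α = 0.05, reject H₀.
There is sufficient evidence to reject the null hypothesis; the result is statistically significant at the 0.05 level.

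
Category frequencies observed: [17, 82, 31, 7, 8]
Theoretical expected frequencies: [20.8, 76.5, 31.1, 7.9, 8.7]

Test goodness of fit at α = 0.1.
Chi-square goodness of fit test:
H₀: observed counts match expected distribution
H₁: observed counts differ from expected distribution
df = k - 1 = 4
χ² = Σ(O - E)²/E
   = (17 - 20.8)²/20.8 + (82 - 76.5)²/76.5 + (31 - 31.1)²/31.1 + (7 - 7.9)²/7.9 + (8 - 8.7)²/8.7
   = 0.694 + 0.395 + 0.000 + 0.103 + 0.056
   = 1.25
p-value = 0.8700

Since p-value > α = 0.1, we fail to reject H₀.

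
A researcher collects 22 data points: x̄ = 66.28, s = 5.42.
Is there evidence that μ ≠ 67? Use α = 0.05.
One-sample t-test:
H₀: μ = 67
H₁: μ ≠ 67
df = n - 1 = 21
t = (x̄ - μ₀) / (s/√n) = (66.28 - 67) / (5.42/√22) = -0.623
p-value = 0.5399

Since p-value > α = 0.05, we fail to reject H₀.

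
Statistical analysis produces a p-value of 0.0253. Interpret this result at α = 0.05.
Since p = 0.0253 < α = 0.05, reject H₀.
There is sufficient evidence to reject the null hypothesis; the result is statistically significant at the 0.05 level.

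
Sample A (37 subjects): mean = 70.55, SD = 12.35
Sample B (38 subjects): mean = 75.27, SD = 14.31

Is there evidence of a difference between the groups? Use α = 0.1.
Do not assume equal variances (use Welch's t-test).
Welch's two-sample t-test:
H₀: μ₁ = μ₂
H₁: μ₁ ≠ μ₂
s₁²/n₁ = 12.35²/37 = 4.1222,  s₂²/n₂ = 14.31²/38 = 5.3888
SE = √(s₁²/n₁ + s₂²/n₂) = √(4.1222 + 5.3888) = 3.0840
df (Welch-Satterthwaite) = (s₁²/n₁ + s₂²/n₂)² / [(s₁²/n₁)²/(n₁-1) + (s₂²/n₂)²/(n₂-1)] ≈ 71.97
t = (x̄₁ - x̄₂) / SE = (70.55 - 75.27) / 3.0840 = -4.72 / 3.0840 = -1.530
p-value = 0.1303

Since p-value > α = 0.1, we fail to reject H₀.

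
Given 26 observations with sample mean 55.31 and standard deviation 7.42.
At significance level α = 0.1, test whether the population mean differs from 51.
One-sample t-test:
H₀: μ = 51
H₁: μ ≠ 51
df = n - 1 = 25
t = (x̄ - μ₀) / (s/√n) = (55.31 - 51) / (7.42/√26) = 2.962
p-value = 0.0066

Since p-value < α = 0.1, we reject H₀.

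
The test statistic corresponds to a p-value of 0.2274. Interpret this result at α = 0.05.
Since p = 0.2274 > α = 0.05, fail to reject H₀.
There is insufficient evidence to reject the null hypothesis; the result is not statistically significant at the 0.05 level.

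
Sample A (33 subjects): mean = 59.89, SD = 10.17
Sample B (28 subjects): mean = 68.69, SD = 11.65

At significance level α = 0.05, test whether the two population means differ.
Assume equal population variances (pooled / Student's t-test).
Student's two-sample t-test (equal variances):
H₀: μ₁ = μ₂
H₁: μ₁ ≠ μ₂
df = n₁ + n₂ - 2 = 59
Pooled variance s_p² = [(n₁-1)s₁² + (n₂-1)s₂²] / (n₁ + n₂ - 2) = [(32)(10.17²) + (27)(11.65²)] / 59 = 118.2073
SE = √(s_p²(1/n₁ + 1/n₂)) = √(118.2073 × (1/33 + 1/28)) = 2.7935
t = (x̄₁ - x̄₂) / SE = (59.89 - 68.69) / 2.7935 = -8.80 / 2.7935 = -3.150
p-value = 0.0026

Since p-value < α = 0.05, we reject H₀.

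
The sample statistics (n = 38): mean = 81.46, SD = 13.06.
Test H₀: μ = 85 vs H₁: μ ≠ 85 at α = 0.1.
One-sample t-test:
H₀: μ = 85
H₁: μ ≠ 85
df = n - 1 = 37
t = (x̄ - μ₀) / (s/√n) = (81.46 - 85) / (13.06/√38) = -1.671
p-value = 0.1032

Since p-value > α = 0.1, we fail to reject H₀.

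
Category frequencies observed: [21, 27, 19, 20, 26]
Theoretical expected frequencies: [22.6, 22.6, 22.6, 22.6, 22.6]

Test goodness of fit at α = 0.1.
Chi-square goodness of fit test:
H₀: observed counts match expected distribution
H₁: observed counts differ from expected distribution
df = k - 1 = 4
χ² = Σ(O - E)²/E
   = (21 - 22.6)²/22.6 + (27 - 22.6)²/22.6 + (19 - 22.6)²/22.6 + (20 - 22.6)²/22.6 + (26 - 22.6)²/22.6
   = 0.113 + 0.857 + 0.573 + 0.299 + 0.512
   = 2.35
p-value = 0.6710

Since p-value > α = 0.1, we fail to reject H₀.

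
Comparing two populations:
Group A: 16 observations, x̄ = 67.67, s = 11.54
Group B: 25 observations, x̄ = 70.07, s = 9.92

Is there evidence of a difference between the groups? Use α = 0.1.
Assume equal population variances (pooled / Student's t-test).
Student's two-sample t-test (equal variances):
H₀: μ₁ = μ₂
H₁: μ₁ ≠ μ₂
df = n₁ + n₂ - 2 = 39
Pooled variance s_p² = [(n₁-1)s₁² + (n₂-1)s₂²] / (n₁ + n₂ - 2) = [(15)(11.54²) + (24)(9.92²)] / 39 = 111.7776
SE = √(s_p²(1/n₁ + 1/n₂)) = √(111.7776 × (1/16 + 1/25)) = 3.3848
t = (x̄₁ - x̄₂) / SE = (67.67 - 70.07) / 3.3848 = -2.40 / 3.3848 = -0.709
p-value = 0.4825

Since p-value > α = 0.1, we fail to reject H₀.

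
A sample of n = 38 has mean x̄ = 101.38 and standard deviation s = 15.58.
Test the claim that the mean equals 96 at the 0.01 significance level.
One-sample t-test:
H₀: μ = 96
H₁: μ ≠ 96
df = n - 1 = 37
t = (x̄ - μ₀) / (s/√n) = (101.38 - 96) / (15.58/√38) = 2.129
p-value = 0.0400

Since p-value > α = 0.01, we fail to reject H₀.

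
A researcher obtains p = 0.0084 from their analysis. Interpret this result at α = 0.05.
Since p = 0.0084 < α = 0.05, reject H₀.
There is sufficient evidence to reject the null hypothesis; the result is statistically significant at the 0.05 level.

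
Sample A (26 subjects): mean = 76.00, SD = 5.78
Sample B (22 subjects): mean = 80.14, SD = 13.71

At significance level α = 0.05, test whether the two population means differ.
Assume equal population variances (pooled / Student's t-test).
Student's two-sample t-test (equal variances):
H₀: μ₁ = μ₂
H₁: μ₁ ≠ μ₂
df = n₁ + n₂ - 2 = 46
Pooled variance s_p² = [(n₁-1)s₁² + (n₂-1)s₂²] / (n₁ + n₂ - 2) = [(25)(5.78²) + (21)(13.71²)] / 46 = 103.9664
SE = √(s_p²(1/n₁ + 1/n₂)) = √(103.9664 × (1/26 + 1/22)) = 2.9537
t = (x̄₁ - x̄₂) / SE = (76.00 - 80.14) / 2.9537 = -4.14 / 2.9537 = -1.402
p-value = 0.1677

Since p-value > α = 0.05, we fail to reject H₀.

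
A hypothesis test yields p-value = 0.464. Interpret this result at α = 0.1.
Since p = 0.464 > α = 0.1, fail to reject H₀.
There is insufficient evidence to reject the null hypothesis; the result is not statistically significant at the 0.1 level.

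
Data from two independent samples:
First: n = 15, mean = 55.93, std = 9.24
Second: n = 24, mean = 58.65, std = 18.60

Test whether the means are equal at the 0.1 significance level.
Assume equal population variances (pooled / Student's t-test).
Student's two-sample t-test (equal variances):
H₀: μ₁ = μ₂
H₁: μ₁ ≠ μ₂
df = n₁ + n₂ - 2 = 37
Pooled variance s_p² = [(n₁-1)s₁² + (n₂-1)s₂²] / (n₁ + n₂ - 2) = [(14)(9.24²) + (23)(18.60²)] / 37 = 247.3613
SE = √(s_p²(1/n₁ + 1/n₂)) = √(247.3613 × (1/15 + 1/24)) = 5.1766
t = (x̄₁ - x̄₂) / SE = (55.93 - 58.65) / 5.1766 = -2.72 / 5.1766 = -0.525
p-value = 0.6024

Since p-value > α = 0.1, we fail to reject H₀.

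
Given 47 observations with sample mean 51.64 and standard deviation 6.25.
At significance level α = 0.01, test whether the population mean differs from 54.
One-sample t-test:
H₀: μ = 54
H₁: μ ≠ 54
df = n - 1 = 46
t = (x̄ - μ₀) / (s/√n) = (51.64 - 54) / (6.25/√47) = -2.589
p-value = 0.0129

Since p-value > α = 0.01, we fail to reject H₀.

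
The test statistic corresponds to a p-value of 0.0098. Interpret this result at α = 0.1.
Since p = 0.0098 < α = 0.1, reject H₀.
There is sufficient evidence to reject the null hypothesis; the result is statistically significant at the 0.1 level.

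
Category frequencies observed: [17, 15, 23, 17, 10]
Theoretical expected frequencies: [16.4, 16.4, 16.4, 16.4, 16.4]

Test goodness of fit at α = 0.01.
Chi-square goodness of fit test:
H₀: observed counts match expected distribution
H₁: observed counts differ from expected distribution
df = k - 1 = 4
χ² = Σ(O - E)²/E
   = (17 - 16.4)²/16.4 + (15 - 16.4)²/16.4 + (23 - 16.4)²/16.4 + (17 - 16.4)²/16.4 + (10 - 16.4)²/16.4
   = 0.022 + 0.120 + 2.656 + 0.022 + 2.498
   = 5.32
p-value = 0.2563

Since p-value > α = 0.01, we fail to reject H₀.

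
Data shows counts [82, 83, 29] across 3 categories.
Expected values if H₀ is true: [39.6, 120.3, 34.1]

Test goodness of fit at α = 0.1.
Chi-square goodness of fit test:
H₀: observed counts match expected distribution
H₁: observed counts differ from expected distribution
df = k - 1 = 2
χ² = Σ(O - E)²/E
   = (82 - 39.6)²/39.6 + (83 - 120.3)²/120.3 + (29 - 34.1)²/34.1
   = 45.398 + 11.565 + 0.763
   = 57.73
p-value < 0.0001

Since p-value < α = 0.1, we reject H₀.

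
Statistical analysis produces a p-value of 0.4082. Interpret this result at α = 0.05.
Since p = 0.4082 > α = 0.05, fail to reject H₀.
There is insufficient evidence to reject the null hypothesis; the result is not statistically significant at the 0.05 level.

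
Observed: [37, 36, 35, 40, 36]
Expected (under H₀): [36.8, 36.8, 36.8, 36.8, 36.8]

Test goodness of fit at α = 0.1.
Chi-square goodness of fit test:
H₀: observed counts match expected distribution
H₁: observed counts differ from expected distribution
df = k - 1 = 4
χ² = Σ(O - E)²/E
   = (37 - 36.8)²/36.8 + (36 - 36.8)²/36.8 + (35 - 36.8)²/36.8 + (40 - 36.8)²/36.8 + (36 - 36.8)²/36.8
   = 0.001 + 0.017 + 0.088 + 0.278 + 0.017
   = 0.40
p-value = 0.9823

Since p-value > α = 0.1, we fail to reject H₀.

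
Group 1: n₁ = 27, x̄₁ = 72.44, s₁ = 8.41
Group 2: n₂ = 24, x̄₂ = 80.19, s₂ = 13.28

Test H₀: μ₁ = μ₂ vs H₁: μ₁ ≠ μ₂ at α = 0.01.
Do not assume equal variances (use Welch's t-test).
Welch's two-sample t-test:
H₀: μ₁ = μ₂
H₁: μ₁ ≠ μ₂
s₁²/n₁ = 8.41²/27 = 2.6196,  s₂²/n₂ = 13.28²/24 = 7.3483
SE = √(s₁²/n₁ + s₂²/n₂) = √(2.6196 + 7.3483) = 3.1572
df (Welch-Satterthwaite) = (s₁²/n₁ + s₂²/n₂)² / [(s₁²/n₁)²/(n₁-1) + (s₂²/n₂)²/(n₂-1)] ≈ 38.04
t = (x̄₁ - x̄₂) / SE = (72.44 - 80.19) / 3.1572 = -7.75 / 3.1572 = -2.455
p-value = 0.0188

Since p-value > α = 0.01, we fail to reject H₀.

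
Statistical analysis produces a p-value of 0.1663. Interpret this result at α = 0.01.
Since p = 0.1663 > α = 0.01, fail to reject H₀.
There is insufficient evidence to reject the null hypothesis; the result is not statistically significant at the 0.01 level.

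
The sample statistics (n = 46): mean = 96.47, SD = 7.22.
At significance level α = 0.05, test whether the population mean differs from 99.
One-sample t-test:
H₀: μ = 99
H₁: μ ≠ 99
df = n - 1 = 45
t = (x̄ - μ₀) / (s/√n) = (96.47 - 99) / (7.22/√46) = -2.377
p-value = 0.0218

Since p-value < α = 0.05, we reject H₀.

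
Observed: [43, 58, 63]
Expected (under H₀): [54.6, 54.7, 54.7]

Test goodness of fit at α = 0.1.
Chi-square goodness of fit test:
H₀: observed counts match expected distribution
H₁: observed counts differ from expected distribution
df = k - 1 = 2
χ² = Σ(O - E)²/E
   = (43 - 54.6)²/54.6 + (58 - 54.7)²/54.7 + (63 - 54.7)²/54.7
   = 2.464 + 0.199 + 1.259
   = 3.92
p-value = 0.1406

Since p-value > α = 0.1, we fail to reject H₀.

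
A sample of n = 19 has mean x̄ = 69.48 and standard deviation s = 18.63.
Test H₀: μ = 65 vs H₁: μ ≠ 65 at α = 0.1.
One-sample t-test:
H₀: μ = 65
H₁: μ ≠ 65
df = n - 1 = 18
t = (x̄ - μ₀) / (s/√n) = (69.48 - 65) / (18.63/√19) = 1.048
p-value = 0.3084

Since p-value > α = 0.1, we fail to reject H₀.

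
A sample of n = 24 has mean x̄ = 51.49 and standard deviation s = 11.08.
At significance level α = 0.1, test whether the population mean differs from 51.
One-sample t-test:
H₀: μ = 51
H₁: μ ≠ 51
df = n - 1 = 23
t = (x̄ - μ₀) / (s/√n) = (51.49 - 51) / (11.08/√24) = 0.217
p-value = 0.8304

Since p-value > α = 0.1, we fail to reject H₀.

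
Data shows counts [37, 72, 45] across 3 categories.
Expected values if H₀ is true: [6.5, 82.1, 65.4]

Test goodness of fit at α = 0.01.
Chi-square goodness of fit test:
H₀: observed counts match expected distribution
H₁: observed counts differ from expected distribution
df = k - 1 = 2
χ² = Σ(O - E)²/E
   = (37 - 6.5)²/6.5 + (72 - 82.1)²/82.1 + (45 - 65.4)²/65.4
   = 143.115 + 1.243 + 6.363
   = 150.72
p-value < 0.0001

Since p-value < α = 0.01, we reject H₀.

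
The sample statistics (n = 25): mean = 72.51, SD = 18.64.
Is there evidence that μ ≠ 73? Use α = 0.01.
One-sample t-test:
H₀: μ = 73
H₁: μ ≠ 73
df = n - 1 = 24
t = (x̄ - μ₀) / (s/√n) = (72.51 - 73) / (18.64/√25) = -0.131
p-value = 0.8965

Since p-value > α = 0.01, we fail to reject H₀.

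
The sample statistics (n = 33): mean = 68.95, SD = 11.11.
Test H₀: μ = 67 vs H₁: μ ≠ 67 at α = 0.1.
One-sample t-test:
H₀: μ = 67
H₁: μ ≠ 67
df = n - 1 = 32
t = (x̄ - μ₀) / (s/√n) = (68.95 - 67) / (11.11/√33) = 1.008
p-value = 0.3209

Since p-value > α = 0.1, we fail to reject H₀.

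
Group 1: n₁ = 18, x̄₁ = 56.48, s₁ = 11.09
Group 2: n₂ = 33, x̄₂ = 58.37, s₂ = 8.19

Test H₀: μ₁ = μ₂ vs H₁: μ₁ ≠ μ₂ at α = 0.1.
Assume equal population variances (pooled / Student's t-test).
Student's two-sample t-test (equal variances):
H₀: μ₁ = μ₂
H₁: μ₁ ≠ μ₂
df = n₁ + n₂ - 2 = 49
Pooled variance s_p² = [(n₁-1)s₁² + (n₂-1)s₂²] / (n₁ + n₂ - 2) = [(17)(11.09²) + (32)(8.19²)] / 49 = 86.4741
SE = √(s_p²(1/n₁ + 1/n₂)) = √(86.4741 × (1/18 + 1/33)) = 2.7248
t = (x̄₁ - x̄₂) / SE = (56.48 - 58.37) / 2.7248 = -1.89 / 2.7248 = -0.694
p-value = 0.4912

Since p-value > α = 0.1, we fail to reject H₀.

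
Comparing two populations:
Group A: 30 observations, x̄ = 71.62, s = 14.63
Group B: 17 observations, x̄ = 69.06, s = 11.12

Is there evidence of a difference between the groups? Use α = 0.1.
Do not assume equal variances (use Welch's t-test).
Welch's two-sample t-test:
H₀: μ₁ = μ₂
H₁: μ₁ ≠ μ₂
s₁²/n₁ = 14.63²/30 = 7.1346,  s₂²/n₂ = 11.12²/17 = 7.2738
SE = √(s₁²/n₁ + s₂²/n₂) = √(7.1346 + 7.2738) = 3.7958
df (Welch-Satterthwaite) = (s₁²/n₁ + s₂²/n₂)² / [(s₁²/n₁)²/(n₁-1) + (s₂²/n₂)²/(n₂-1)] ≈ 41.01
t = (x̄₁ - x̄₂) / SE = (71.62 - 69.06) / 3.7958 = 2.56 / 3.7958 = 0.674
p-value = 0.5038

Since p-value > α = 0.1, we fail to reject H₀.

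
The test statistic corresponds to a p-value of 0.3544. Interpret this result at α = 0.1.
Since p = 0.3544 > α = 0.1, fail to reject H₀.
There is insufficient evidence to reject the null hypothesis; the result is not statistically significant at the 0.1 level.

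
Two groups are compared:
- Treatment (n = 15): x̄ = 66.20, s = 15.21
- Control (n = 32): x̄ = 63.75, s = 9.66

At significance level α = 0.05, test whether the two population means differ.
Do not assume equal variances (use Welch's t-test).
Welch's two-sample t-test:
H₀: μ₁ = μ₂
H₁: μ₁ ≠ μ₂
s₁²/n₁ = 15.21²/15 = 15.4229,  s₂²/n₂ = 9.66²/32 = 2.9161
SE = √(s₁²/n₁ + s₂²/n₂) = √(15.4229 + 2.9161) = 4.2824
df (Welch-Satterthwaite) = (s₁²/n₁ + s₂²/n₂)² / [(s₁²/n₁)²/(n₁-1) + (s₂²/n₂)²/(n₂-1)] ≈ 19.48
t = (x̄₁ - x̄₂) / SE = (66.20 - 63.75) / 4.2824 = 2.45 / 4.2824 = 0.572
p-value = 0.5738

Since p-value > α = 0.05, we fail to reject H₀.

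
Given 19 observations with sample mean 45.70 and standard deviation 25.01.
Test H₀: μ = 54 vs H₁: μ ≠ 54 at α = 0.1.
One-sample t-test:
H₀: μ = 54
H₁: μ ≠ 54
df = n - 1 = 18
t = (x̄ - μ₀) / (s/√n) = (45.70 - 54) / (25.01/√19) = -1.447
p-value = 0.1652

Since p-value > α = 0.1, we fail to reject H₀.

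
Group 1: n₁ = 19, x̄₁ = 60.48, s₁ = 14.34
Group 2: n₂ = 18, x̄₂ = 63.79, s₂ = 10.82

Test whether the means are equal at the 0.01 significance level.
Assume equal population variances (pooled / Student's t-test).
Student's two-sample t-test (equal variances):
H₀: μ₁ = μ₂
H₁: μ₁ ≠ μ₂
df = n₁ + n₂ - 2 = 35
Pooled variance s_p² = [(n₁-1)s₁² + (n₂-1)s₂²] / (n₁ + n₂ - 2) = [(18)(14.34²) + (17)(10.82²)] / 35 = 162.6192
SE = √(s_p²(1/n₁ + 1/n₂)) = √(162.6192 × (1/19 + 1/18)) = 4.1944
t = (x̄₁ - x̄₂) / SE = (60.48 - 63.79) / 4.1944 = -3.31 / 4.1944 = -0.789
p-value = 0.4353

Since p-value > α = 0.01, we fail to reject H₀.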